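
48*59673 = 2864304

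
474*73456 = 34818144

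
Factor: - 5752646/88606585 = - 2^1*5^( - 1 )*359^( - 1)*1193^1*2411^1*49363^( - 1)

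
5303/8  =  5303/8 = 662.88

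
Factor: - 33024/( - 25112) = 96/73 = 2^5*3^1 * 73^( - 1 ) 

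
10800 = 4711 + 6089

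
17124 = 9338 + 7786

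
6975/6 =2325/2= 1162.50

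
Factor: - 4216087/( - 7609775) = 5^( - 2 ) * 983^1 * 4289^1*304391^( - 1 )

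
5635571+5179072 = 10814643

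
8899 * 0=0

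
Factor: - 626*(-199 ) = 2^1*  199^1*313^1  =  124574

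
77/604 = 77/604 = 0.13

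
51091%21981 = 7129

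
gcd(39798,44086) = 134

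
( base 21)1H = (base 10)38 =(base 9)42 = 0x26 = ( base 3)1102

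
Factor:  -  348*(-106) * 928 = 2^8* 3^1*29^2* 53^1 =34232064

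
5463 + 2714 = 8177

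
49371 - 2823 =46548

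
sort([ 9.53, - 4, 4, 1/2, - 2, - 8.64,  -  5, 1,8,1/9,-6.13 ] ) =[ - 8.64,- 6.13, - 5, - 4, - 2,1/9,1/2,1,4,8, 9.53 ] 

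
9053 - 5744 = 3309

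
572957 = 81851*7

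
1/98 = 1/98  =  0.01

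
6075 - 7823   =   - 1748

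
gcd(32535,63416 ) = 1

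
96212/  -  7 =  - 13745 + 3/7 = -  13744.57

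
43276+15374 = 58650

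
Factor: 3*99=3^3 * 11^1= 297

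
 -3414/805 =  - 3414/805 = - 4.24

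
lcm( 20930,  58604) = 293020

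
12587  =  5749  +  6838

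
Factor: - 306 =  - 2^1 * 3^2*17^1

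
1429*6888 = 9842952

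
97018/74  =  48509/37 = 1311.05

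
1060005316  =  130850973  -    -  929154343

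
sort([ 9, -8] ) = [ - 8,9]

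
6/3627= 2/1209=0.00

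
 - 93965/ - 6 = 93965/6 = 15660.83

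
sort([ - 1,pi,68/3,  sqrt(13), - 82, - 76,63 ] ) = [ - 82,- 76,-1, pi,sqrt(13),68/3, 63]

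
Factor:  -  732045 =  -3^1*5^1*37^1 * 1319^1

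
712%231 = 19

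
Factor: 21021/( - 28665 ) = -11/15 = - 3^ (-1 )*5^(-1 )*11^1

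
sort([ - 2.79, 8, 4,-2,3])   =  [  -  2.79,- 2, 3,  4, 8]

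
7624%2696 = 2232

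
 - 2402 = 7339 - 9741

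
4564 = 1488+3076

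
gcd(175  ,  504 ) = 7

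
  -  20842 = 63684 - 84526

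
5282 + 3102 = 8384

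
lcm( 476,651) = 44268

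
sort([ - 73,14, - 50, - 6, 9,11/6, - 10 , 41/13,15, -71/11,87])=[-73, - 50, - 10,-71/11,  -  6, 11/6, 41/13, 9, 14, 15,  87 ] 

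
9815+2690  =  12505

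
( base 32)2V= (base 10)95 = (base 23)43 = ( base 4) 1133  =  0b1011111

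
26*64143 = 1667718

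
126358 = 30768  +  95590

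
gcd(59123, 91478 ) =1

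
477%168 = 141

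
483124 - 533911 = - 50787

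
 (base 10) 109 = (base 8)155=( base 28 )3p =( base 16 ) 6d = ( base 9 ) 131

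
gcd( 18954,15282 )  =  54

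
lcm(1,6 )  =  6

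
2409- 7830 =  - 5421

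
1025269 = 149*6881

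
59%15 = 14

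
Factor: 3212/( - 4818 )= - 2/3= - 2^1*3^(-1)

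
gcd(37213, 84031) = 17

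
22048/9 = 2449 +7/9 = 2449.78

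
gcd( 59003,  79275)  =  7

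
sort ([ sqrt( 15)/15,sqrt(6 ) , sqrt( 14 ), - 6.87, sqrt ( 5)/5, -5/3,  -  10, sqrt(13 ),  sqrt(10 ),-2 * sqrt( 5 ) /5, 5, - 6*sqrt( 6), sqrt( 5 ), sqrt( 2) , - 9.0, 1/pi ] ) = [ - 6* sqrt (6 ), - 10, - 9.0, - 6.87,-5/3, - 2*sqrt( 5 )/5, sqrt( 15)/15, 1/pi, sqrt(5) /5 , sqrt( 2), sqrt( 5),sqrt(6 ), sqrt(10), sqrt(13)  ,  sqrt(14), 5]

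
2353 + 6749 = 9102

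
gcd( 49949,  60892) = 1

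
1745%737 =271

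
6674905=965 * 6917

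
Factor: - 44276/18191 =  - 2^2*11069^1*18191^(-1 )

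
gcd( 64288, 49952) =224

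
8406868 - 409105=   7997763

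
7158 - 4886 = 2272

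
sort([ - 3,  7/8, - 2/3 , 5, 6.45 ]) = [ - 3, - 2/3, 7/8, 5, 6.45]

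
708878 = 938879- 230001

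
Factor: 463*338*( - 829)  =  -129733526 = - 2^1*13^2*463^1* 829^1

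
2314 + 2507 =4821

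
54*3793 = 204822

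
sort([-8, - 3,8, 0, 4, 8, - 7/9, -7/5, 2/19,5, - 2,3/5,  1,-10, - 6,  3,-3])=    [ - 10, - 8, - 6, -3,-3, - 2, - 7/5, - 7/9, 0, 2/19, 3/5, 1,3, 4, 5, 8, 8]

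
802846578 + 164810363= 967656941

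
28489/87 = 327 + 40/87 = 327.46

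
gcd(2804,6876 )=4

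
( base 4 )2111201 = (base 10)9569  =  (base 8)22541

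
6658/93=6658/93= 71.59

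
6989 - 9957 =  - 2968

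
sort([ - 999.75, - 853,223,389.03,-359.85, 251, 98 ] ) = [ - 999.75,-853, - 359.85,98, 223,251, 389.03 ]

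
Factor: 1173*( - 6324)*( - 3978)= 29509010856 =2^3*3^4  *13^1* 17^3*23^1 *31^1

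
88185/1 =88185 = 88185.00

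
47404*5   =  237020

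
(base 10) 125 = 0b1111101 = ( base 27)4h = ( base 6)325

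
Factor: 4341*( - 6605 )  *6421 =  - 184104870405 = - 3^1*5^1 *1321^1*1447^1*6421^1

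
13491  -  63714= - 50223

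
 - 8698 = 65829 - 74527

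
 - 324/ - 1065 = 108/355= 0.30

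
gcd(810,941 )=1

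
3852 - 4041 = -189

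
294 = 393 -99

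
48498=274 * 177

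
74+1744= 1818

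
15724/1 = 15724   =  15724.00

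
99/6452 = 99/6452=0.02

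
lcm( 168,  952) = 2856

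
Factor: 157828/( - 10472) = -211/14 = - 2^(  -  1)*7^(-1 )*211^1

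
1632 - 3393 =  - 1761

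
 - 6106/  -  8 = 763 + 1/4= 763.25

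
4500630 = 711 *6330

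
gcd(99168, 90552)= 24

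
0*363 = 0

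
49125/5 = 9825 = 9825.00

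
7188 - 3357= 3831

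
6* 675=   4050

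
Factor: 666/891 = 74/99 = 2^1* 3^( - 2 )*11^( - 1)*37^1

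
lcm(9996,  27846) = 389844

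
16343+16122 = 32465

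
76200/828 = 6350/69= 92.03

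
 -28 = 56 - 84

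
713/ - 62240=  - 1 + 61527/62240=- 0.01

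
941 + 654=1595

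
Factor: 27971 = 83^1*337^1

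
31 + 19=50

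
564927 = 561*1007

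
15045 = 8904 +6141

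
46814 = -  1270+48084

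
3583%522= 451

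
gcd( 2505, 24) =3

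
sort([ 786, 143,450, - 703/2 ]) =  [ - 703/2, 143,  450, 786]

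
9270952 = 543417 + 8727535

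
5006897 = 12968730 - 7961833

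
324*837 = 271188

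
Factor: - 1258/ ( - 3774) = 3^( - 1 )= 1/3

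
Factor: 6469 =6469^1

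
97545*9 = 877905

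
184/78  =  92/39 = 2.36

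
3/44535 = 1/14845 = 0.00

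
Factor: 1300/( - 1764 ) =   -  325/441 =-3^(-2)*5^2*7^(  -  2)* 13^1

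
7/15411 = 7/15411=0.00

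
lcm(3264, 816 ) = 3264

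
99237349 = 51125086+48112263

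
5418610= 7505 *722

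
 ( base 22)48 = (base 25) 3l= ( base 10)96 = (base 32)30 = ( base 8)140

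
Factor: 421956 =2^2 * 3^3 *3907^1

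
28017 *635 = 17790795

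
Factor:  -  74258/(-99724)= 2^(-1)* 233^(-1) * 347^1 = 347/466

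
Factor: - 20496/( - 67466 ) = 2^3*3^1*79^ ( - 1)=24/79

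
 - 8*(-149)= 1192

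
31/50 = 31/50 = 0.62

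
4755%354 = 153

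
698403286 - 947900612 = -249497326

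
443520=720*616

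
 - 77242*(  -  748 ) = 57777016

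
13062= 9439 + 3623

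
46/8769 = 46/8769=0.01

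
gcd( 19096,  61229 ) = 7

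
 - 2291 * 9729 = - 22289139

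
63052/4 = 15763 = 15763.00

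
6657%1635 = 117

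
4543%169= 149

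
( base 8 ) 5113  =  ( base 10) 2635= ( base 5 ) 41020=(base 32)2IB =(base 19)75D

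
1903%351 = 148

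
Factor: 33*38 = 1254 = 2^1*3^1 * 11^1*19^1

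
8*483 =3864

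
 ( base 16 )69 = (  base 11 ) 96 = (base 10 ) 105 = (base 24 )49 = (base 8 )151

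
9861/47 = 209 + 38/47 =209.81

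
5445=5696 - 251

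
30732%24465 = 6267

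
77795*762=59279790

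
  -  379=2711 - 3090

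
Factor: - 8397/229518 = - 3/82 = -  2^(- 1)*3^1 * 41^ (  -  1 ) 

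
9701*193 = 1872293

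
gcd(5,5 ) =5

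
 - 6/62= - 3/31= - 0.10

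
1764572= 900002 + 864570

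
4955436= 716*6921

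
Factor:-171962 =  - 2^1*7^1*71^1 * 173^1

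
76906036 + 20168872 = 97074908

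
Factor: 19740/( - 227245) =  - 84/967= - 2^2*3^1 * 7^1 * 967^( - 1 ) 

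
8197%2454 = 835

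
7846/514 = 15  +  68/257 = 15.26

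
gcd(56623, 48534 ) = 8089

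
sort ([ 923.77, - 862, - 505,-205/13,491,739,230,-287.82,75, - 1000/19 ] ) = [ - 862, - 505, - 287.82, - 1000/19, - 205/13,75, 230,491, 739,923.77 ]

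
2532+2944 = 5476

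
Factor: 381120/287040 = 397/299 = 13^( - 1 )*23^( - 1 )*397^1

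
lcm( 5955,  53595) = 53595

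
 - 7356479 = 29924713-37281192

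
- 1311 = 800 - 2111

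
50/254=25/127=0.20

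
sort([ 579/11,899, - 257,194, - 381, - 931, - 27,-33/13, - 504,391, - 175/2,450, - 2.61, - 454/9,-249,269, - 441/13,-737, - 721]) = [- 931, - 737, - 721,-504, - 381,-257,  -  249, - 175/2 , - 454/9, - 441/13, - 27 , - 2.61,-33/13, 579/11,194,269,  391, 450,899]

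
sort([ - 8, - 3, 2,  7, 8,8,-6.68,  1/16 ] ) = [-8, - 6.68, - 3, 1/16,  2,7, 8,  8]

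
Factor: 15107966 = 2^1  *541^1*13963^1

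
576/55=576/55 = 10.47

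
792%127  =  30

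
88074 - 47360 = 40714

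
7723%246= 97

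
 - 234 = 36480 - 36714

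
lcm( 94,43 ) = 4042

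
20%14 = 6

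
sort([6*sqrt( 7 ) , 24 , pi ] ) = [ pi,6* sqrt (7 ),24 ] 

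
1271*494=627874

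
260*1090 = 283400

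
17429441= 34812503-17383062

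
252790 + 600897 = 853687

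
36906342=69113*534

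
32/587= 32/587  =  0.05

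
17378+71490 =88868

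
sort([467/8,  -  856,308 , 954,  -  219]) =[  -  856, - 219,467/8, 308,954] 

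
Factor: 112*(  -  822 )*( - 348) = 2^7*3^2*7^1*29^1*137^1 = 32038272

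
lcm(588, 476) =9996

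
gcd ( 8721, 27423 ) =9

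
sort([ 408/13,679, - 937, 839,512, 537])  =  [ - 937,408/13,512,537, 679,839]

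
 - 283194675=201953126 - 485147801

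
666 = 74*9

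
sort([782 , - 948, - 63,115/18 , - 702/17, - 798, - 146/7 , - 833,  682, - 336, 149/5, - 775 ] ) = [-948, - 833, - 798 ,- 775, - 336, - 63, - 702/17,-146/7,115/18,149/5,682, 782 ] 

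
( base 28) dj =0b101111111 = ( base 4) 11333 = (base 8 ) 577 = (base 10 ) 383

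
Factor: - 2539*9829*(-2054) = 2^1*13^1*79^1*2539^1*9829^1 = 51259276874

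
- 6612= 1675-8287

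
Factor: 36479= 36479^1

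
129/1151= 129/1151 = 0.11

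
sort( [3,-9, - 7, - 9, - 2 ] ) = [- 9 ,  -  9,  -  7,-2,3 ] 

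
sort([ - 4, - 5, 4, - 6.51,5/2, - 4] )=[ - 6.51, - 5, -4, - 4,5/2,4]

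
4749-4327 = 422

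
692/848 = 173/212 = 0.82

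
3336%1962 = 1374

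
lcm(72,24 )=72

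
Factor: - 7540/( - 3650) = 2^1 * 5^( - 1)*13^1*29^1 * 73^( - 1 ) = 754/365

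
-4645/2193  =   - 4645/2193  =  - 2.12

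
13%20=13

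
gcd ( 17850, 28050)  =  2550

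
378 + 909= 1287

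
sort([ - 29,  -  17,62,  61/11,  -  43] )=[ - 43,-29,-17,61/11, 62] 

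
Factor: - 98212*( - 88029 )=8645504148 = 2^2 * 3^2 * 43^1*571^1*9781^1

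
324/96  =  27/8  =  3.38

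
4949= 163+4786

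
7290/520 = 14  +  1/52 = 14.02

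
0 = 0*161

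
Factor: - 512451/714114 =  - 587/818 = - 2^(-1)*409^(-1)*587^1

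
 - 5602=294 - 5896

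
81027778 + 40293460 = 121321238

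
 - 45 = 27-72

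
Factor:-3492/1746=-2= -2^1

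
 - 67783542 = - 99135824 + 31352282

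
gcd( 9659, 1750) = 1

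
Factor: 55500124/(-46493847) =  - 2^2*3^( - 2 ) *5165983^( -1)*13875031^1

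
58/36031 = 58/36031 = 0.00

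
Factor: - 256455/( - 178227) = 695/483 = 3^( -1) * 5^1*7^( - 1)*23^(  -  1)*139^1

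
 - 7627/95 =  - 81 + 68/95 = -80.28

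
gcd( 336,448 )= 112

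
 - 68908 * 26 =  - 1791608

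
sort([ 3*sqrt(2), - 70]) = [ -70,3*sqrt( 2) ] 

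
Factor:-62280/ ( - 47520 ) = 173/132 = 2^ ( - 2)*3^(  -  1)* 11^(-1 ) *173^1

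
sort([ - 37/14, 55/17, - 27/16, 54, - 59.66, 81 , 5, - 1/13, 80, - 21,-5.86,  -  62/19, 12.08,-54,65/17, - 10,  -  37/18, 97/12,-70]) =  [- 70, - 59.66, - 54, - 21, - 10,-5.86, - 62/19, - 37/14, - 37/18, - 27/16, - 1/13,55/17,65/17, 5, 97/12,  12.08,  54, 80, 81]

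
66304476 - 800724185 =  - 734419709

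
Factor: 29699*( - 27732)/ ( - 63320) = 2^ (-1 )*3^1 * 5^ ( - 1 ) * 17^1* 1583^( - 1 )*1747^1*2311^1 = 205903167/15830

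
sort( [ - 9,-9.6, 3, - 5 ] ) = [ - 9.6,- 9, -5, 3] 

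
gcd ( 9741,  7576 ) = 1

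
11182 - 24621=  - 13439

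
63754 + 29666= 93420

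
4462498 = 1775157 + 2687341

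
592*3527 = 2087984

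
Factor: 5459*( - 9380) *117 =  - 5991034140 =- 2^2*3^2 * 5^1*7^1*13^1*53^1*67^1*103^1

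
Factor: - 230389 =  - 230389^1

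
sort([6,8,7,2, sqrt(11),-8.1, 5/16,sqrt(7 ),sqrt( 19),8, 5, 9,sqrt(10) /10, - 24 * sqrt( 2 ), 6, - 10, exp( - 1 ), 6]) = [ - 24*sqrt( 2 ), - 10, - 8.1, 5/16,  sqrt(10 ) /10, exp ( - 1),2, sqrt( 7), sqrt (11), sqrt(19), 5,6, 6,6,7 , 8,8,9] 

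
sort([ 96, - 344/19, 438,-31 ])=[ - 31,-344/19,96,  438]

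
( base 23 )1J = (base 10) 42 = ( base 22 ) 1k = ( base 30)1C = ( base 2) 101010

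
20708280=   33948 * 610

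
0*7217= 0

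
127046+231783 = 358829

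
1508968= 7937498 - 6428530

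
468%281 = 187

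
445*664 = 295480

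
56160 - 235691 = -179531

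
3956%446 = 388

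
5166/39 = 1722/13=132.46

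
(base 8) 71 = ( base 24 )29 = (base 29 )1S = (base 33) 1O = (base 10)57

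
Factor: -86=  - 2^1*43^1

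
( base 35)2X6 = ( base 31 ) 3NF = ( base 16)e1b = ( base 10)3611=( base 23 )6J0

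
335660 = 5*67132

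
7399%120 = 79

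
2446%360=286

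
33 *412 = 13596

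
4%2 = 0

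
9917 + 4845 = 14762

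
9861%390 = 111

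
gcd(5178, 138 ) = 6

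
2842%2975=2842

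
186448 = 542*344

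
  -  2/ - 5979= 2/5979=0.00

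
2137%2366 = 2137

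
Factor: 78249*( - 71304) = -5579466696 = - 2^3*3^2*2971^1*26083^1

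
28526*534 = 15232884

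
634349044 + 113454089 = 747803133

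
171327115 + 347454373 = 518781488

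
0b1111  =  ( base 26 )F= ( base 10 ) 15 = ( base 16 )f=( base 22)F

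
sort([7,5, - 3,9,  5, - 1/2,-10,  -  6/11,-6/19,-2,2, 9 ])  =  [-10, - 3, - 2, - 6/11, - 1/2, - 6/19, 2, 5,  5, 7,9,9 ] 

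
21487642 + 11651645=33139287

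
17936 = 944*19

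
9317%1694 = 847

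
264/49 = 264/49 = 5.39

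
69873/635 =110 + 23/635=110.04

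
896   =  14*64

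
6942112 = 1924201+5017911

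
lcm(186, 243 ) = 15066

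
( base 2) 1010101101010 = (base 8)12552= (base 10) 5482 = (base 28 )6rm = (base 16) 156A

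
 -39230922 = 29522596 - 68753518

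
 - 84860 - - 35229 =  - 49631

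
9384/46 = 204 = 204.00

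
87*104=9048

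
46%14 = 4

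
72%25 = 22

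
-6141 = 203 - 6344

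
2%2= 0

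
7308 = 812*9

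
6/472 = 3/236= 0.01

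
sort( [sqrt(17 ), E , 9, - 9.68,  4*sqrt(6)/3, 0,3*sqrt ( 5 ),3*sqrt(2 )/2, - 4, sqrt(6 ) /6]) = [ - 9.68, - 4,  0,sqrt( 6) /6, 3*sqrt(2)/2,  E, 4*sqrt(6) /3, sqrt(17),3*sqrt( 5 ), 9 ]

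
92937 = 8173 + 84764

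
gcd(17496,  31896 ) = 72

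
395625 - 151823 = 243802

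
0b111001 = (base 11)52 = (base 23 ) 2B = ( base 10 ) 57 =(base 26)25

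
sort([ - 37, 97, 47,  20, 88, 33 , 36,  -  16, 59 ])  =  [ - 37,-16, 20, 33, 36 , 47,59 , 88, 97 ]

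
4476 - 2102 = 2374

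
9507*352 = 3346464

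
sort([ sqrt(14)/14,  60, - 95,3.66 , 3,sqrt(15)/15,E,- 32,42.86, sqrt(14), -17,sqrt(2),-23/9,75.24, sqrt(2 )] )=[ - 95, - 32,-17, - 23/9, sqrt( 15)/15,sqrt( 14)/14,sqrt(2),sqrt(2), E,3,3.66, sqrt(14),42.86,  60,  75.24]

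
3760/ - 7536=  - 1 + 236/471 = - 0.50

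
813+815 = 1628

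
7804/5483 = 7804/5483= 1.42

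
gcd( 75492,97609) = 1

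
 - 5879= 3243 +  - 9122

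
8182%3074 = 2034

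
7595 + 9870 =17465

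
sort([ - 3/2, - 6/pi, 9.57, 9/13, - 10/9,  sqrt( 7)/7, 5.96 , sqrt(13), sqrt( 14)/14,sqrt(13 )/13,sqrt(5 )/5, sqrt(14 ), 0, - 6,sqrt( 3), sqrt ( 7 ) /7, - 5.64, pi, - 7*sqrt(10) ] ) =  [-7*sqrt( 10 ), - 6, - 5.64,-6/pi, - 3/2, - 10/9, 0,sqrt( 14) /14,sqrt(13) /13,sqrt(7)/7, sqrt(7 ) /7,sqrt( 5 ) /5,  9/13,sqrt(3 ),pi, sqrt( 13),sqrt (14)  ,  5.96, 9.57] 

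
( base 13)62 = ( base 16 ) 50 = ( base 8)120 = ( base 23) 3B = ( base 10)80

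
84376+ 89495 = 173871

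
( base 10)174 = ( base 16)ae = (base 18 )9c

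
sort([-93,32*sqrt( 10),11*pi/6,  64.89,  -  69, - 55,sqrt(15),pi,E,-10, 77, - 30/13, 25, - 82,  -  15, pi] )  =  [-93,-82, -69,-55, - 15 ,  -  10,-30/13, E,pi, pi , sqrt(15), 11*pi/6, 25, 64.89, 77,32*sqrt(10) ] 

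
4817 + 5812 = 10629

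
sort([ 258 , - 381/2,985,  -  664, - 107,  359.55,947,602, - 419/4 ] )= [ - 664, - 381/2, -107, - 419/4,  258, 359.55, 602, 947,985]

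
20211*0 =0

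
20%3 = 2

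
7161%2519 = 2123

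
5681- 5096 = 585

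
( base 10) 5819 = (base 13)2858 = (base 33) 5BB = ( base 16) 16bb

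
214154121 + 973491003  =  1187645124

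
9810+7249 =17059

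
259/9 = 28 + 7/9= 28.78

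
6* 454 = 2724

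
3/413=3/413 = 0.01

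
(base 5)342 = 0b1100001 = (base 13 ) 76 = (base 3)10121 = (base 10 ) 97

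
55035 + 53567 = 108602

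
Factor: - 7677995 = -5^1*13^1*19^1*6217^1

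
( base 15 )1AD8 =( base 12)3458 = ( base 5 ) 141303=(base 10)5828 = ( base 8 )13304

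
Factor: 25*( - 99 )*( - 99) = 245025 = 3^4*5^2*11^2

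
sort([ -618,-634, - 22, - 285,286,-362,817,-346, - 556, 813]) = [ - 634,  -  618,  -  556, - 362, - 346, - 285,- 22,286, 813, 817 ] 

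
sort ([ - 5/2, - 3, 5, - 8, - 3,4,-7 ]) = [ - 8, - 7, - 3, - 3, - 5/2,4, 5 ] 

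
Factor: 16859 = 23^1*733^1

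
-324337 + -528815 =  - 853152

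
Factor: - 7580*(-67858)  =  514363640 = 2^3*5^1*7^1 * 37^1*131^1*379^1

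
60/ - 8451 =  - 20/2817 =- 0.01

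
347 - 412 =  - 65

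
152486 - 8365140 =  - 8212654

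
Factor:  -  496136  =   - 2^3*62017^1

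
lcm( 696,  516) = 29928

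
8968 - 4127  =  4841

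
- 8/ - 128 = 1/16= 0.06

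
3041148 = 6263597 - 3222449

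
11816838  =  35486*333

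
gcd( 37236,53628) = 12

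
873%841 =32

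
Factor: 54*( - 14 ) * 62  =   - 46872 = - 2^3*3^3*7^1*31^1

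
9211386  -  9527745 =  - 316359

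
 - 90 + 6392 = 6302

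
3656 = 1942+1714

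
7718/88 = 3859/44=87.70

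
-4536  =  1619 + -6155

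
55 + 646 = 701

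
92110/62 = 46055/31 = 1485.65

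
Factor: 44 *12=2^4  *3^1 *11^1 = 528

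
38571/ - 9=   -  4286+1/3 = -4285.67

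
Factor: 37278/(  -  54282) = - 3^1*19^1*83^( - 1) = - 57/83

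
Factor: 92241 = 3^2*37^1*277^1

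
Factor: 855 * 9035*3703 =28605397275 = 3^2*5^2*7^1 * 13^1*19^1 * 23^2*139^1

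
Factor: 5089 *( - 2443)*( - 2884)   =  35855119468 =2^2*  7^3*103^1*349^1*727^1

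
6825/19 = 359 + 4/19 = 359.21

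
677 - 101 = 576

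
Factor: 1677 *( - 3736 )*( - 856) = 2^6*3^1 * 13^1 * 43^1*107^1*467^1 = 5363072832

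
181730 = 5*36346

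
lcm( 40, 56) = 280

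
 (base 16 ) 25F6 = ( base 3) 111022221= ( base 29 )BG3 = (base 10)9718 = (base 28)CB2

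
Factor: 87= 3^1*29^1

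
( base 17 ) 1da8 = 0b10001010010000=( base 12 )5154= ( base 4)2022100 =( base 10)8848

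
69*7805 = 538545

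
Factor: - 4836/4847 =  - 2^2*3^1 * 13^1*31^1*37^( - 1 )*131^( - 1)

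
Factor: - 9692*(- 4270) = 41384840 = 2^3*5^1*7^1*61^1*2423^1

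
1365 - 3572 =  - 2207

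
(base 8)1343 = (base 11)612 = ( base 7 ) 2104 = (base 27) 10a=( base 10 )739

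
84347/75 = 1124  +  47/75 = 1124.63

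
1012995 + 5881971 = 6894966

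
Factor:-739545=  - 3^1*5^1* 47^1*1049^1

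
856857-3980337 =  - 3123480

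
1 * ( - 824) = -824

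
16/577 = 16/577 = 0.03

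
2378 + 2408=4786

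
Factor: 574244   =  2^2*11^1*31^1*421^1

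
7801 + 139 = 7940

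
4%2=0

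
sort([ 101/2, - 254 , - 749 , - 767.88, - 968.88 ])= [ - 968.88,- 767.88, - 749, -254,101/2 ]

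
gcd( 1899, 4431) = 633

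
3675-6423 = -2748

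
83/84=83/84   =  0.99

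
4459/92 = 4459/92=48.47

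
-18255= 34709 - 52964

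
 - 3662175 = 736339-4398514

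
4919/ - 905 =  - 6+511/905 = -5.44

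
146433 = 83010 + 63423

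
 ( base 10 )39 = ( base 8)47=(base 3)1110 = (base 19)21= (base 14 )2B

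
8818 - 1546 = 7272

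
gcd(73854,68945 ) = 1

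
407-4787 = -4380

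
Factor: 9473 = 9473^1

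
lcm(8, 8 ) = 8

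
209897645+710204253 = 920101898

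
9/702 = 1/78 = 0.01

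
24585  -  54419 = -29834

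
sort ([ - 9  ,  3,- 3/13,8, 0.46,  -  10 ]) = [ -10, - 9, - 3/13,0.46,3,8]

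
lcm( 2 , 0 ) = 0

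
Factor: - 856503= - 3^2*59^1*1613^1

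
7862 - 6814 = 1048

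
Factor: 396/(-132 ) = -3 = -  3^1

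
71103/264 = 269 + 29/88= 269.33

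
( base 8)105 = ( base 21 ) 36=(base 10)69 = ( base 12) 59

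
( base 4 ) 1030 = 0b1001100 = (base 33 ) 2a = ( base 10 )76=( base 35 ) 26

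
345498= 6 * 57583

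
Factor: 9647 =11^1*877^1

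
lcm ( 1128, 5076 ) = 10152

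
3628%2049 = 1579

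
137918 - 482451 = - 344533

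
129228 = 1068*121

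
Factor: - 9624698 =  - 2^1*4812349^1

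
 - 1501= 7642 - 9143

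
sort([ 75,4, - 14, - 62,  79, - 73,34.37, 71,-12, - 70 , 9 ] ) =[ - 73, - 70, - 62, - 14,- 12,4,9,  34.37 , 71,  75, 79]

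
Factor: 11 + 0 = 11 = 11^1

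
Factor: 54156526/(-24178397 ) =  - 2^1*17^1*41^ (  -  1 )*211^1*7549^1 * 589717^( - 1) 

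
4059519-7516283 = -3456764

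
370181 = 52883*7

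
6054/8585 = 6054/8585 = 0.71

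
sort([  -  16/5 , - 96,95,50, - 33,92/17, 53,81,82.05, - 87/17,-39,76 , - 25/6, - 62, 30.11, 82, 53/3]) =[ - 96, - 62, - 39,  -  33,- 87/17, - 25/6, - 16/5 , 92/17,  53/3, 30.11, 50,53,  76,81, 82, 82.05, 95]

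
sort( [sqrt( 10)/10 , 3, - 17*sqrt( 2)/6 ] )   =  [ - 17 * sqrt( 2 ) /6,sqrt(10) /10,3 ] 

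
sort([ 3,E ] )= [E,  3 ]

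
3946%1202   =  340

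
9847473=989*9957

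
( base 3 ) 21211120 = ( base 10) 5712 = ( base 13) 27a5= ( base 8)13120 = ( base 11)4323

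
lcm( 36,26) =468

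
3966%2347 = 1619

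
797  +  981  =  1778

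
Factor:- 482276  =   - 2^2 * 120569^1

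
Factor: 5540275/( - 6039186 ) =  - 2^(- 1 )*3^ ( - 1)*5^2*13^1*17047^1*1006531^ ( - 1)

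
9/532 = 9/532= 0.02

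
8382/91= 8382/91 = 92.11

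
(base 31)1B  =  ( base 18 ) 26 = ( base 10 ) 42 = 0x2a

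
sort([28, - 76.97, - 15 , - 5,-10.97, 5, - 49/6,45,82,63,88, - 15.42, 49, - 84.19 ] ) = [ - 84.19 , - 76.97, - 15.42, - 15, - 10.97, - 49/6 , - 5, 5 , 28,45 , 49 , 63,82,  88 ]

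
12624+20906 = 33530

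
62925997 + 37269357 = 100195354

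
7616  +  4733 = 12349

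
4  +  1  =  5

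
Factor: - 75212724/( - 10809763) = 2^2*3^1*53^1*727^(-1)*14869^( - 1 )* 118259^1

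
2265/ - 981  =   - 3 + 226/327   =  -2.31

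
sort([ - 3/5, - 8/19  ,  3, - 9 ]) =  [-9,  -  3/5, - 8/19,3 ] 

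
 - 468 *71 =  - 33228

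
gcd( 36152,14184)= 8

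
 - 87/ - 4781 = 87/4781 = 0.02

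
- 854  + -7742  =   - 8596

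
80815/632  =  80815/632 = 127.87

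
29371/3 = 29371/3 = 9790.33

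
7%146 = 7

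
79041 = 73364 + 5677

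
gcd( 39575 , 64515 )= 5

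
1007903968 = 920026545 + 87877423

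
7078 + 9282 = 16360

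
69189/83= 69189/83 = 833.60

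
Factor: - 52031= -7^1*7433^1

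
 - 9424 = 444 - 9868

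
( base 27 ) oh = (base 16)299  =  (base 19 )1G0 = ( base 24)13H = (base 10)665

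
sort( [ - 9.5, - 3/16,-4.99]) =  [ - 9.5, - 4.99, - 3/16]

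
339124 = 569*596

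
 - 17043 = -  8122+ - 8921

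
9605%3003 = 596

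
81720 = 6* 13620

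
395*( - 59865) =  - 23646675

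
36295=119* 305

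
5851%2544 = 763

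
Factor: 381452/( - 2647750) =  - 190726/1323875 = - 2^1*5^(  -  3)*7^ ( - 1) * 17^(  -  1 )*47^1 * 89^(-1) * 2029^1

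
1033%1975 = 1033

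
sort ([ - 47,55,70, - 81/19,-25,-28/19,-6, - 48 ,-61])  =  [  -  61,  -  48, - 47,-25,-6,-81/19, - 28/19,  55,  70] 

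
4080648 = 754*5412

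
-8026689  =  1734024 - 9760713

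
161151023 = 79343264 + 81807759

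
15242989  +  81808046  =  97051035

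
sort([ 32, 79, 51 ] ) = [32, 51 , 79]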